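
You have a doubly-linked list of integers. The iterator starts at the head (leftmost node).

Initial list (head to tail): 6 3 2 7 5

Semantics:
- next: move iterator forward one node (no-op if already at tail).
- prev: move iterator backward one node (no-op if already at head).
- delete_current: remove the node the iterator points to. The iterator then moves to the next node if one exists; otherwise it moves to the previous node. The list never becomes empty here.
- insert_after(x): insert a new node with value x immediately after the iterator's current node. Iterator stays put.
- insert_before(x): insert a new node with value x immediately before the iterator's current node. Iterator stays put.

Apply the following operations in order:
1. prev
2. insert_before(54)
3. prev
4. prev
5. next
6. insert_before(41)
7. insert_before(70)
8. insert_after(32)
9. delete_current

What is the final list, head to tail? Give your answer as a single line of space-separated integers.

Answer: 54 41 70 32 3 2 7 5

Derivation:
After 1 (prev): list=[6, 3, 2, 7, 5] cursor@6
After 2 (insert_before(54)): list=[54, 6, 3, 2, 7, 5] cursor@6
After 3 (prev): list=[54, 6, 3, 2, 7, 5] cursor@54
After 4 (prev): list=[54, 6, 3, 2, 7, 5] cursor@54
After 5 (next): list=[54, 6, 3, 2, 7, 5] cursor@6
After 6 (insert_before(41)): list=[54, 41, 6, 3, 2, 7, 5] cursor@6
After 7 (insert_before(70)): list=[54, 41, 70, 6, 3, 2, 7, 5] cursor@6
After 8 (insert_after(32)): list=[54, 41, 70, 6, 32, 3, 2, 7, 5] cursor@6
After 9 (delete_current): list=[54, 41, 70, 32, 3, 2, 7, 5] cursor@32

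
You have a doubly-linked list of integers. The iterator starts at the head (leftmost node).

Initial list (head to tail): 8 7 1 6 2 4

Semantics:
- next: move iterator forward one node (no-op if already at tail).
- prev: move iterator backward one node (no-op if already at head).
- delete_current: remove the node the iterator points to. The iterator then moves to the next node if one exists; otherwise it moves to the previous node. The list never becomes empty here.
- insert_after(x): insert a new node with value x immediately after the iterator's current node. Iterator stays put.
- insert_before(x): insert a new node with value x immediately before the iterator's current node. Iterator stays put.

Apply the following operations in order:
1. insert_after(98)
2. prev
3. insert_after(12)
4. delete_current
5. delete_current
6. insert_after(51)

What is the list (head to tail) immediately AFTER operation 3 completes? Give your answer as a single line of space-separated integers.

Answer: 8 12 98 7 1 6 2 4

Derivation:
After 1 (insert_after(98)): list=[8, 98, 7, 1, 6, 2, 4] cursor@8
After 2 (prev): list=[8, 98, 7, 1, 6, 2, 4] cursor@8
After 3 (insert_after(12)): list=[8, 12, 98, 7, 1, 6, 2, 4] cursor@8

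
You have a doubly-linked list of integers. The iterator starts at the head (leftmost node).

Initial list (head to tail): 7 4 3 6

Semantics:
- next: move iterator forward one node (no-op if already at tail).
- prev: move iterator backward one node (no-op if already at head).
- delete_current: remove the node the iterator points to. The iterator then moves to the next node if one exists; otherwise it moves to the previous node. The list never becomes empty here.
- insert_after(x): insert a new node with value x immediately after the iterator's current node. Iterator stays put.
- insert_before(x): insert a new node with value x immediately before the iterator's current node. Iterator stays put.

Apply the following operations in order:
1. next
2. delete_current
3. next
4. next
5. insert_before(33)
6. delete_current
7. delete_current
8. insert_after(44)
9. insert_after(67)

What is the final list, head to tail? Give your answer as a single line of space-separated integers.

After 1 (next): list=[7, 4, 3, 6] cursor@4
After 2 (delete_current): list=[7, 3, 6] cursor@3
After 3 (next): list=[7, 3, 6] cursor@6
After 4 (next): list=[7, 3, 6] cursor@6
After 5 (insert_before(33)): list=[7, 3, 33, 6] cursor@6
After 6 (delete_current): list=[7, 3, 33] cursor@33
After 7 (delete_current): list=[7, 3] cursor@3
After 8 (insert_after(44)): list=[7, 3, 44] cursor@3
After 9 (insert_after(67)): list=[7, 3, 67, 44] cursor@3

Answer: 7 3 67 44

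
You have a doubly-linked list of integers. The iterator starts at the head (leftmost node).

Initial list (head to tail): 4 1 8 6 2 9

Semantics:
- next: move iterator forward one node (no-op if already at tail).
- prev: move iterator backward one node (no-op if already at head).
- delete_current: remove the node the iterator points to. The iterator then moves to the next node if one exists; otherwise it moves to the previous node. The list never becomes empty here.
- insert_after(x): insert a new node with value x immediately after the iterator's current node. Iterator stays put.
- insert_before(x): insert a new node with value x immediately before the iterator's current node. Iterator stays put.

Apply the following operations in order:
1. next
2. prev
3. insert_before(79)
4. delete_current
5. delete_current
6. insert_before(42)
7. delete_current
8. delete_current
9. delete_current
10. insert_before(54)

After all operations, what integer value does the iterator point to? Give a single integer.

After 1 (next): list=[4, 1, 8, 6, 2, 9] cursor@1
After 2 (prev): list=[4, 1, 8, 6, 2, 9] cursor@4
After 3 (insert_before(79)): list=[79, 4, 1, 8, 6, 2, 9] cursor@4
After 4 (delete_current): list=[79, 1, 8, 6, 2, 9] cursor@1
After 5 (delete_current): list=[79, 8, 6, 2, 9] cursor@8
After 6 (insert_before(42)): list=[79, 42, 8, 6, 2, 9] cursor@8
After 7 (delete_current): list=[79, 42, 6, 2, 9] cursor@6
After 8 (delete_current): list=[79, 42, 2, 9] cursor@2
After 9 (delete_current): list=[79, 42, 9] cursor@9
After 10 (insert_before(54)): list=[79, 42, 54, 9] cursor@9

Answer: 9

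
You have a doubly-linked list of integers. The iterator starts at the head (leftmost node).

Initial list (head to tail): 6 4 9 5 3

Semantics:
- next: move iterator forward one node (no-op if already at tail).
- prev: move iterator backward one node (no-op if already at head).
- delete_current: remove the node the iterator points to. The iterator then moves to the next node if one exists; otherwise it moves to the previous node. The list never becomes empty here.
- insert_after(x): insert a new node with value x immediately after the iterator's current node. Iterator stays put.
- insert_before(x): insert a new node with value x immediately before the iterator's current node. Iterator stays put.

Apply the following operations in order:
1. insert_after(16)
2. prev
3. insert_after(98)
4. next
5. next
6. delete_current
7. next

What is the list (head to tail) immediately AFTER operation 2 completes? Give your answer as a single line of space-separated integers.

Answer: 6 16 4 9 5 3

Derivation:
After 1 (insert_after(16)): list=[6, 16, 4, 9, 5, 3] cursor@6
After 2 (prev): list=[6, 16, 4, 9, 5, 3] cursor@6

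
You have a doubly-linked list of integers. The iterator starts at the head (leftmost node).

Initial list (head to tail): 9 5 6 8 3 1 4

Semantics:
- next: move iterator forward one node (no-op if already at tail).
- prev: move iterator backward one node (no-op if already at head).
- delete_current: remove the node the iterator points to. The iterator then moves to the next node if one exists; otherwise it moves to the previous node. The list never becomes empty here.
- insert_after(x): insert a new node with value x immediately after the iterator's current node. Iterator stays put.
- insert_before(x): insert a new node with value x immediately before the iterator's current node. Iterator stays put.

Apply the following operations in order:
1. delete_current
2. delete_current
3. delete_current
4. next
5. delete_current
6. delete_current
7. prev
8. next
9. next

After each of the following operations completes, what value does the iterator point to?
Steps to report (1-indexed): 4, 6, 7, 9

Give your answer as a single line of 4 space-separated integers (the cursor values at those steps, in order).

Answer: 3 4 8 4

Derivation:
After 1 (delete_current): list=[5, 6, 8, 3, 1, 4] cursor@5
After 2 (delete_current): list=[6, 8, 3, 1, 4] cursor@6
After 3 (delete_current): list=[8, 3, 1, 4] cursor@8
After 4 (next): list=[8, 3, 1, 4] cursor@3
After 5 (delete_current): list=[8, 1, 4] cursor@1
After 6 (delete_current): list=[8, 4] cursor@4
After 7 (prev): list=[8, 4] cursor@8
After 8 (next): list=[8, 4] cursor@4
After 9 (next): list=[8, 4] cursor@4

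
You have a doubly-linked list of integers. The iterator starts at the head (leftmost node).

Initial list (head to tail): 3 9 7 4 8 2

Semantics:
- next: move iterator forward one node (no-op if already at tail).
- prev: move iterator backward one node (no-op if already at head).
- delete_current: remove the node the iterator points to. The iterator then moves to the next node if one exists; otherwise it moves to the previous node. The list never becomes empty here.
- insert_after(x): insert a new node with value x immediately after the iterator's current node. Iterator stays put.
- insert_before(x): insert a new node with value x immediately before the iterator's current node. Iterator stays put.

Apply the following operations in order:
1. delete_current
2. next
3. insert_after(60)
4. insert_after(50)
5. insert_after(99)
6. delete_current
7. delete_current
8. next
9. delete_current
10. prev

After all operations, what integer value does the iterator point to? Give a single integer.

Answer: 50

Derivation:
After 1 (delete_current): list=[9, 7, 4, 8, 2] cursor@9
After 2 (next): list=[9, 7, 4, 8, 2] cursor@7
After 3 (insert_after(60)): list=[9, 7, 60, 4, 8, 2] cursor@7
After 4 (insert_after(50)): list=[9, 7, 50, 60, 4, 8, 2] cursor@7
After 5 (insert_after(99)): list=[9, 7, 99, 50, 60, 4, 8, 2] cursor@7
After 6 (delete_current): list=[9, 99, 50, 60, 4, 8, 2] cursor@99
After 7 (delete_current): list=[9, 50, 60, 4, 8, 2] cursor@50
After 8 (next): list=[9, 50, 60, 4, 8, 2] cursor@60
After 9 (delete_current): list=[9, 50, 4, 8, 2] cursor@4
After 10 (prev): list=[9, 50, 4, 8, 2] cursor@50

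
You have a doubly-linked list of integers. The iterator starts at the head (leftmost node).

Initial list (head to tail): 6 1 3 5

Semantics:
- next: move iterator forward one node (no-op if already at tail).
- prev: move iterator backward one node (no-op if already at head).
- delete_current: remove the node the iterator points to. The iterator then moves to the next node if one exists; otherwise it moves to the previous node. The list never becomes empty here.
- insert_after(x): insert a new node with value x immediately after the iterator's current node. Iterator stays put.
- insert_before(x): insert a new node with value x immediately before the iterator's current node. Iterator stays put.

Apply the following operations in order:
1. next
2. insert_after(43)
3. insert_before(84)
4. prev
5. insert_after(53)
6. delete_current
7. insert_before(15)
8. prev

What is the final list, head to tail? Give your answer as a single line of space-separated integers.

After 1 (next): list=[6, 1, 3, 5] cursor@1
After 2 (insert_after(43)): list=[6, 1, 43, 3, 5] cursor@1
After 3 (insert_before(84)): list=[6, 84, 1, 43, 3, 5] cursor@1
After 4 (prev): list=[6, 84, 1, 43, 3, 5] cursor@84
After 5 (insert_after(53)): list=[6, 84, 53, 1, 43, 3, 5] cursor@84
After 6 (delete_current): list=[6, 53, 1, 43, 3, 5] cursor@53
After 7 (insert_before(15)): list=[6, 15, 53, 1, 43, 3, 5] cursor@53
After 8 (prev): list=[6, 15, 53, 1, 43, 3, 5] cursor@15

Answer: 6 15 53 1 43 3 5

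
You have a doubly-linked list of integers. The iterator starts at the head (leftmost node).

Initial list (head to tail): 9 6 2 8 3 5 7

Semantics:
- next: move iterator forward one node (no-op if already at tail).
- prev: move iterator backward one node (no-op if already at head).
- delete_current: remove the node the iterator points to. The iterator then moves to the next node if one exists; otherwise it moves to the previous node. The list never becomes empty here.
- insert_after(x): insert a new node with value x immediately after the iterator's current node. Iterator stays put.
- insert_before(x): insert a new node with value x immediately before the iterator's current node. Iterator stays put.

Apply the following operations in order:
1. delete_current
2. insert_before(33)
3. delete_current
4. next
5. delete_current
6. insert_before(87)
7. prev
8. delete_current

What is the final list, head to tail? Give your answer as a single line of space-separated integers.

Answer: 33 2 3 5 7

Derivation:
After 1 (delete_current): list=[6, 2, 8, 3, 5, 7] cursor@6
After 2 (insert_before(33)): list=[33, 6, 2, 8, 3, 5, 7] cursor@6
After 3 (delete_current): list=[33, 2, 8, 3, 5, 7] cursor@2
After 4 (next): list=[33, 2, 8, 3, 5, 7] cursor@8
After 5 (delete_current): list=[33, 2, 3, 5, 7] cursor@3
After 6 (insert_before(87)): list=[33, 2, 87, 3, 5, 7] cursor@3
After 7 (prev): list=[33, 2, 87, 3, 5, 7] cursor@87
After 8 (delete_current): list=[33, 2, 3, 5, 7] cursor@3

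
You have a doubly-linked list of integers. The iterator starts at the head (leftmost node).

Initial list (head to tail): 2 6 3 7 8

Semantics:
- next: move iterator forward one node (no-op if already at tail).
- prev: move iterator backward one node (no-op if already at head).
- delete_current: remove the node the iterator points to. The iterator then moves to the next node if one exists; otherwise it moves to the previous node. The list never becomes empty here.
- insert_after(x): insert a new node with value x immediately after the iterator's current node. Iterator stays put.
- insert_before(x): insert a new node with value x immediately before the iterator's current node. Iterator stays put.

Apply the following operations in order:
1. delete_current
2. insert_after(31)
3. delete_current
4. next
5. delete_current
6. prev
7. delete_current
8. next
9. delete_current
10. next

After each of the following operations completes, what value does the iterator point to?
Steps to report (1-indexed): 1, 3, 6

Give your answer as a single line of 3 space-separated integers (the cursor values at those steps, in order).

After 1 (delete_current): list=[6, 3, 7, 8] cursor@6
After 2 (insert_after(31)): list=[6, 31, 3, 7, 8] cursor@6
After 3 (delete_current): list=[31, 3, 7, 8] cursor@31
After 4 (next): list=[31, 3, 7, 8] cursor@3
After 5 (delete_current): list=[31, 7, 8] cursor@7
After 6 (prev): list=[31, 7, 8] cursor@31
After 7 (delete_current): list=[7, 8] cursor@7
After 8 (next): list=[7, 8] cursor@8
After 9 (delete_current): list=[7] cursor@7
After 10 (next): list=[7] cursor@7

Answer: 6 31 31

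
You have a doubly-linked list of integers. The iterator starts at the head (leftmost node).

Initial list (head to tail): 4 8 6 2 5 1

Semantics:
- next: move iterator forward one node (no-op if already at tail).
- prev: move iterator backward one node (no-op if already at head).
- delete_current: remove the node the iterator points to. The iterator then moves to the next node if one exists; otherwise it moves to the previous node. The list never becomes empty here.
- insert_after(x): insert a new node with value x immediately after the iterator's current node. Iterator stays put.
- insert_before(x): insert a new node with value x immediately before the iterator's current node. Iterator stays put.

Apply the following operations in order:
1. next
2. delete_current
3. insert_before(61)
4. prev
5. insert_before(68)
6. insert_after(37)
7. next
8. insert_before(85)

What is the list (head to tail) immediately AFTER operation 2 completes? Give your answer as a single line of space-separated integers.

Answer: 4 6 2 5 1

Derivation:
After 1 (next): list=[4, 8, 6, 2, 5, 1] cursor@8
After 2 (delete_current): list=[4, 6, 2, 5, 1] cursor@6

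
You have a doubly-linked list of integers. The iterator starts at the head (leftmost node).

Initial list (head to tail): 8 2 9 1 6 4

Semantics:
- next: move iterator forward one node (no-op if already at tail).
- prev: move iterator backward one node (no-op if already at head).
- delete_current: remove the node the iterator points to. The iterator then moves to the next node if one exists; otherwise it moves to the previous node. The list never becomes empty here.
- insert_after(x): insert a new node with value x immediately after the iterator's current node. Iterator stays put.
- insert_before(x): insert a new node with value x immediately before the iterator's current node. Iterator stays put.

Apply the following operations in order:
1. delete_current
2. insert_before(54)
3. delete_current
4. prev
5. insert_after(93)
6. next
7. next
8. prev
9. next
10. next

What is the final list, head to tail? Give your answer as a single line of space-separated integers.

Answer: 54 93 9 1 6 4

Derivation:
After 1 (delete_current): list=[2, 9, 1, 6, 4] cursor@2
After 2 (insert_before(54)): list=[54, 2, 9, 1, 6, 4] cursor@2
After 3 (delete_current): list=[54, 9, 1, 6, 4] cursor@9
After 4 (prev): list=[54, 9, 1, 6, 4] cursor@54
After 5 (insert_after(93)): list=[54, 93, 9, 1, 6, 4] cursor@54
After 6 (next): list=[54, 93, 9, 1, 6, 4] cursor@93
After 7 (next): list=[54, 93, 9, 1, 6, 4] cursor@9
After 8 (prev): list=[54, 93, 9, 1, 6, 4] cursor@93
After 9 (next): list=[54, 93, 9, 1, 6, 4] cursor@9
After 10 (next): list=[54, 93, 9, 1, 6, 4] cursor@1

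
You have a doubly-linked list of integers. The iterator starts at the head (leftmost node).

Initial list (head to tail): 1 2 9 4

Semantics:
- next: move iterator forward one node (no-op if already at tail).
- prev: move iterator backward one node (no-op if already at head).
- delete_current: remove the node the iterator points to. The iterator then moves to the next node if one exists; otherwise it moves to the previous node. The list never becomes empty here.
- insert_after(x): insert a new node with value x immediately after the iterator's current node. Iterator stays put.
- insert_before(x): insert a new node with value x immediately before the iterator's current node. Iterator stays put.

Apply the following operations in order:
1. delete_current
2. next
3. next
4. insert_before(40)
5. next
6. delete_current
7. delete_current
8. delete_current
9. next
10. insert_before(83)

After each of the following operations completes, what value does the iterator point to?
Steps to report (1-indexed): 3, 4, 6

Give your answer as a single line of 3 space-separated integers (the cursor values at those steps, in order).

After 1 (delete_current): list=[2, 9, 4] cursor@2
After 2 (next): list=[2, 9, 4] cursor@9
After 3 (next): list=[2, 9, 4] cursor@4
After 4 (insert_before(40)): list=[2, 9, 40, 4] cursor@4
After 5 (next): list=[2, 9, 40, 4] cursor@4
After 6 (delete_current): list=[2, 9, 40] cursor@40
After 7 (delete_current): list=[2, 9] cursor@9
After 8 (delete_current): list=[2] cursor@2
After 9 (next): list=[2] cursor@2
After 10 (insert_before(83)): list=[83, 2] cursor@2

Answer: 4 4 40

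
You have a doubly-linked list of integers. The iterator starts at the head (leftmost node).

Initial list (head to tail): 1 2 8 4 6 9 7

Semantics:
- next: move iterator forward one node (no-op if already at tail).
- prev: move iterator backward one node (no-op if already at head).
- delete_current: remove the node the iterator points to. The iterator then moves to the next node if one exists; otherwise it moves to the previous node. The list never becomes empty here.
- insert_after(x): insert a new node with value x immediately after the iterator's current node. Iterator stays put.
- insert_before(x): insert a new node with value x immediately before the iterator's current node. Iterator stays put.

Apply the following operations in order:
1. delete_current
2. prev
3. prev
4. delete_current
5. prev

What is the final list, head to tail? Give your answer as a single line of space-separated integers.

Answer: 8 4 6 9 7

Derivation:
After 1 (delete_current): list=[2, 8, 4, 6, 9, 7] cursor@2
After 2 (prev): list=[2, 8, 4, 6, 9, 7] cursor@2
After 3 (prev): list=[2, 8, 4, 6, 9, 7] cursor@2
After 4 (delete_current): list=[8, 4, 6, 9, 7] cursor@8
After 5 (prev): list=[8, 4, 6, 9, 7] cursor@8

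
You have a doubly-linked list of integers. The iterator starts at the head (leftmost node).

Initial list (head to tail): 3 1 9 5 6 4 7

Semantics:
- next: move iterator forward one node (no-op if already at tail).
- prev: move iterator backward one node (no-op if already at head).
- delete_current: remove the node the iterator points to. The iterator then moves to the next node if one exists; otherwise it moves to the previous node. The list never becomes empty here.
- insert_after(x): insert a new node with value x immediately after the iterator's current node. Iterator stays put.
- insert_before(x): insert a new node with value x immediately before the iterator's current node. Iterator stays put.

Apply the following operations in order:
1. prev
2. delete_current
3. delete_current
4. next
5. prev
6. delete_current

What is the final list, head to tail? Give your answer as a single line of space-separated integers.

Answer: 5 6 4 7

Derivation:
After 1 (prev): list=[3, 1, 9, 5, 6, 4, 7] cursor@3
After 2 (delete_current): list=[1, 9, 5, 6, 4, 7] cursor@1
After 3 (delete_current): list=[9, 5, 6, 4, 7] cursor@9
After 4 (next): list=[9, 5, 6, 4, 7] cursor@5
After 5 (prev): list=[9, 5, 6, 4, 7] cursor@9
After 6 (delete_current): list=[5, 6, 4, 7] cursor@5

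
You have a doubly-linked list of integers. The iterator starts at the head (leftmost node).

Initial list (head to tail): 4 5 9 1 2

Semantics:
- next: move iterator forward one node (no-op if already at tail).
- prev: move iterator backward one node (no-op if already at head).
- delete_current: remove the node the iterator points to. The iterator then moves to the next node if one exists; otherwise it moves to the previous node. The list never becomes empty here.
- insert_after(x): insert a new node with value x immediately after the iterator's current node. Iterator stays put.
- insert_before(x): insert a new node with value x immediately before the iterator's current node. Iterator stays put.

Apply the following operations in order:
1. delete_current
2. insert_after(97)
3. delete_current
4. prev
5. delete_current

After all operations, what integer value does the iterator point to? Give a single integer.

After 1 (delete_current): list=[5, 9, 1, 2] cursor@5
After 2 (insert_after(97)): list=[5, 97, 9, 1, 2] cursor@5
After 3 (delete_current): list=[97, 9, 1, 2] cursor@97
After 4 (prev): list=[97, 9, 1, 2] cursor@97
After 5 (delete_current): list=[9, 1, 2] cursor@9

Answer: 9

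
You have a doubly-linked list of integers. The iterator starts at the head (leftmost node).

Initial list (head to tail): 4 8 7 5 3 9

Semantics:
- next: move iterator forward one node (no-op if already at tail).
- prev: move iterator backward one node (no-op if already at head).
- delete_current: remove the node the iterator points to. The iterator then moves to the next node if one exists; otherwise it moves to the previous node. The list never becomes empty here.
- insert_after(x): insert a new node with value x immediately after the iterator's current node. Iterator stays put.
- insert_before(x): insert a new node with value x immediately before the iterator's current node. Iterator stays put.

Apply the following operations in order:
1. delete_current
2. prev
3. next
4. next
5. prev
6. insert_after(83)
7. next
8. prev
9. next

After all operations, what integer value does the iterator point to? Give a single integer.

Answer: 83

Derivation:
After 1 (delete_current): list=[8, 7, 5, 3, 9] cursor@8
After 2 (prev): list=[8, 7, 5, 3, 9] cursor@8
After 3 (next): list=[8, 7, 5, 3, 9] cursor@7
After 4 (next): list=[8, 7, 5, 3, 9] cursor@5
After 5 (prev): list=[8, 7, 5, 3, 9] cursor@7
After 6 (insert_after(83)): list=[8, 7, 83, 5, 3, 9] cursor@7
After 7 (next): list=[8, 7, 83, 5, 3, 9] cursor@83
After 8 (prev): list=[8, 7, 83, 5, 3, 9] cursor@7
After 9 (next): list=[8, 7, 83, 5, 3, 9] cursor@83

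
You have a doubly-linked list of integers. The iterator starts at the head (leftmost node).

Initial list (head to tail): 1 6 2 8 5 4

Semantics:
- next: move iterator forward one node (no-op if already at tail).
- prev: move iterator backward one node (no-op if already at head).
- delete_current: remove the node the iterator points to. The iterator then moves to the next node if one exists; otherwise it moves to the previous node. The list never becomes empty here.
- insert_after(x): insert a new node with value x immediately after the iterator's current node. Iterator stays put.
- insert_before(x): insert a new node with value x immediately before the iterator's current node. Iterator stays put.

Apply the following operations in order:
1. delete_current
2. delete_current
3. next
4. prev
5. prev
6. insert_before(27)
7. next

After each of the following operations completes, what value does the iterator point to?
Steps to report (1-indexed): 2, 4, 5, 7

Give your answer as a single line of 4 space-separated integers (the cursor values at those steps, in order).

After 1 (delete_current): list=[6, 2, 8, 5, 4] cursor@6
After 2 (delete_current): list=[2, 8, 5, 4] cursor@2
After 3 (next): list=[2, 8, 5, 4] cursor@8
After 4 (prev): list=[2, 8, 5, 4] cursor@2
After 5 (prev): list=[2, 8, 5, 4] cursor@2
After 6 (insert_before(27)): list=[27, 2, 8, 5, 4] cursor@2
After 7 (next): list=[27, 2, 8, 5, 4] cursor@8

Answer: 2 2 2 8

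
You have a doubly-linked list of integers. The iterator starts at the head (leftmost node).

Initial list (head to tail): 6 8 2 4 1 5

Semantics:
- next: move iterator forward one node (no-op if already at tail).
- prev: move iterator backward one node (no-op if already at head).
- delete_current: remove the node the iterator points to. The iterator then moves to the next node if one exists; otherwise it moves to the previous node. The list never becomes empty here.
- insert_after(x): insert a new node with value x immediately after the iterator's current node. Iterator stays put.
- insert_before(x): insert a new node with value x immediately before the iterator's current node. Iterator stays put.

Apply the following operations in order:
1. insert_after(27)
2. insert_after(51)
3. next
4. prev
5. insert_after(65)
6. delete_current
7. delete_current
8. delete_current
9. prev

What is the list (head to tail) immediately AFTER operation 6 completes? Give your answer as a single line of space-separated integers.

Answer: 65 51 27 8 2 4 1 5

Derivation:
After 1 (insert_after(27)): list=[6, 27, 8, 2, 4, 1, 5] cursor@6
After 2 (insert_after(51)): list=[6, 51, 27, 8, 2, 4, 1, 5] cursor@6
After 3 (next): list=[6, 51, 27, 8, 2, 4, 1, 5] cursor@51
After 4 (prev): list=[6, 51, 27, 8, 2, 4, 1, 5] cursor@6
After 5 (insert_after(65)): list=[6, 65, 51, 27, 8, 2, 4, 1, 5] cursor@6
After 6 (delete_current): list=[65, 51, 27, 8, 2, 4, 1, 5] cursor@65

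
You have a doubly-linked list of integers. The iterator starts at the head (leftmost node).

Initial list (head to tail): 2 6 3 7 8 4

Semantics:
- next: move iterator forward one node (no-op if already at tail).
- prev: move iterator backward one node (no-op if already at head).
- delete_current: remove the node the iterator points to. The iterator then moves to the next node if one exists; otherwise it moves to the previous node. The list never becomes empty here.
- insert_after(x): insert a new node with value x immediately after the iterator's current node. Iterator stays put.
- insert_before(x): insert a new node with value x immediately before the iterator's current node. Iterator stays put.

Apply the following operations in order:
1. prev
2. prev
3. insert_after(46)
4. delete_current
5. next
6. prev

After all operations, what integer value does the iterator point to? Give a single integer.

After 1 (prev): list=[2, 6, 3, 7, 8, 4] cursor@2
After 2 (prev): list=[2, 6, 3, 7, 8, 4] cursor@2
After 3 (insert_after(46)): list=[2, 46, 6, 3, 7, 8, 4] cursor@2
After 4 (delete_current): list=[46, 6, 3, 7, 8, 4] cursor@46
After 5 (next): list=[46, 6, 3, 7, 8, 4] cursor@6
After 6 (prev): list=[46, 6, 3, 7, 8, 4] cursor@46

Answer: 46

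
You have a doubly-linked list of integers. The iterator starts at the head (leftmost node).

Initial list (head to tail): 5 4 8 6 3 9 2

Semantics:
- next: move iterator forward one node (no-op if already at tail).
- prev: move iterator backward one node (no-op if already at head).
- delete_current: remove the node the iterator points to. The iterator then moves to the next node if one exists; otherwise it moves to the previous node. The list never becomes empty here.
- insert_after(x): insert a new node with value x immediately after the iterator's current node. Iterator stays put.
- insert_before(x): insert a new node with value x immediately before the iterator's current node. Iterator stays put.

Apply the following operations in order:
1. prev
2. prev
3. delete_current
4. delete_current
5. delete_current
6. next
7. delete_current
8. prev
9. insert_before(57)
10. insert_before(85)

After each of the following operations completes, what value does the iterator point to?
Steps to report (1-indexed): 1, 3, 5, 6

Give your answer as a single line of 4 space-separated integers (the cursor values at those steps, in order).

After 1 (prev): list=[5, 4, 8, 6, 3, 9, 2] cursor@5
After 2 (prev): list=[5, 4, 8, 6, 3, 9, 2] cursor@5
After 3 (delete_current): list=[4, 8, 6, 3, 9, 2] cursor@4
After 4 (delete_current): list=[8, 6, 3, 9, 2] cursor@8
After 5 (delete_current): list=[6, 3, 9, 2] cursor@6
After 6 (next): list=[6, 3, 9, 2] cursor@3
After 7 (delete_current): list=[6, 9, 2] cursor@9
After 8 (prev): list=[6, 9, 2] cursor@6
After 9 (insert_before(57)): list=[57, 6, 9, 2] cursor@6
After 10 (insert_before(85)): list=[57, 85, 6, 9, 2] cursor@6

Answer: 5 4 6 3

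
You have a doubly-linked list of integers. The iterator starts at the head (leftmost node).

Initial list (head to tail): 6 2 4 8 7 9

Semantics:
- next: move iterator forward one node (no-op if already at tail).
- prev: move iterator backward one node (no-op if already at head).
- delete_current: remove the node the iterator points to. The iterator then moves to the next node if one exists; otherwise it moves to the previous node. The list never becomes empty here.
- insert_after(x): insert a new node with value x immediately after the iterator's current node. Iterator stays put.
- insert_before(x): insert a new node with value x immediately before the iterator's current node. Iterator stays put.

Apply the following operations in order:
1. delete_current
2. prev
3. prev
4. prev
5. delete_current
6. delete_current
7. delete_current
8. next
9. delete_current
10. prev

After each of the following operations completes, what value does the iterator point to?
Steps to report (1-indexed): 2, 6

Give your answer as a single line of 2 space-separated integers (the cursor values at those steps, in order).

After 1 (delete_current): list=[2, 4, 8, 7, 9] cursor@2
After 2 (prev): list=[2, 4, 8, 7, 9] cursor@2
After 3 (prev): list=[2, 4, 8, 7, 9] cursor@2
After 4 (prev): list=[2, 4, 8, 7, 9] cursor@2
After 5 (delete_current): list=[4, 8, 7, 9] cursor@4
After 6 (delete_current): list=[8, 7, 9] cursor@8
After 7 (delete_current): list=[7, 9] cursor@7
After 8 (next): list=[7, 9] cursor@9
After 9 (delete_current): list=[7] cursor@7
After 10 (prev): list=[7] cursor@7

Answer: 2 8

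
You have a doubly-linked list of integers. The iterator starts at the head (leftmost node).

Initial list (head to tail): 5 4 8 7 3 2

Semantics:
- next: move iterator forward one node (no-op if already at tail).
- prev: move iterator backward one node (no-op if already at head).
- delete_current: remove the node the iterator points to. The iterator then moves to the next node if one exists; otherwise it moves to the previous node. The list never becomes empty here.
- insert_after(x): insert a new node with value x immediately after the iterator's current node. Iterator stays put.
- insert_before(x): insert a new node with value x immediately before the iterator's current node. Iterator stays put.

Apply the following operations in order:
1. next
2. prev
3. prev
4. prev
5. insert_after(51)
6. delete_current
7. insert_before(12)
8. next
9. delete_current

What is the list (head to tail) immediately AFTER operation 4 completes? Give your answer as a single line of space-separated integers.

After 1 (next): list=[5, 4, 8, 7, 3, 2] cursor@4
After 2 (prev): list=[5, 4, 8, 7, 3, 2] cursor@5
After 3 (prev): list=[5, 4, 8, 7, 3, 2] cursor@5
After 4 (prev): list=[5, 4, 8, 7, 3, 2] cursor@5

Answer: 5 4 8 7 3 2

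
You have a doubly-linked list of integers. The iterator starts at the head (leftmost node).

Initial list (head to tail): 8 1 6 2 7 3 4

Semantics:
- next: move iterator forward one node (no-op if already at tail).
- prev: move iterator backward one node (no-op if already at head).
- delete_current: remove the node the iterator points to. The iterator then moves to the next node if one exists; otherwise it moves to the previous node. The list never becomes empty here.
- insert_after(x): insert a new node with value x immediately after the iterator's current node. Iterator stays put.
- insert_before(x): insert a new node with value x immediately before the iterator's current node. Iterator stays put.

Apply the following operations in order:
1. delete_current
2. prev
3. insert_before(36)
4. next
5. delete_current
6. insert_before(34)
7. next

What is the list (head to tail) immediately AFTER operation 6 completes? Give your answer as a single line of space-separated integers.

After 1 (delete_current): list=[1, 6, 2, 7, 3, 4] cursor@1
After 2 (prev): list=[1, 6, 2, 7, 3, 4] cursor@1
After 3 (insert_before(36)): list=[36, 1, 6, 2, 7, 3, 4] cursor@1
After 4 (next): list=[36, 1, 6, 2, 7, 3, 4] cursor@6
After 5 (delete_current): list=[36, 1, 2, 7, 3, 4] cursor@2
After 6 (insert_before(34)): list=[36, 1, 34, 2, 7, 3, 4] cursor@2

Answer: 36 1 34 2 7 3 4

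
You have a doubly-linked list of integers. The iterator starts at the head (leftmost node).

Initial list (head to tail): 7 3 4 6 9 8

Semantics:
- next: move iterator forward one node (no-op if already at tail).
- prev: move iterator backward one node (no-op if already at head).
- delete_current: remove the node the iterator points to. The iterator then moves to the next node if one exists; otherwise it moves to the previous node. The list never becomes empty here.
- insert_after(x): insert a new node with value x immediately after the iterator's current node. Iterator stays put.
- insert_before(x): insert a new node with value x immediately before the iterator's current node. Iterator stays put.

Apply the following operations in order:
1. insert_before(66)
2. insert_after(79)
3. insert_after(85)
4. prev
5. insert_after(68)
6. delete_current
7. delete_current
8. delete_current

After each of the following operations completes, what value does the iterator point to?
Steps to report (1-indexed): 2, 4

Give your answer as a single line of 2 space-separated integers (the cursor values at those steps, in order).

Answer: 7 66

Derivation:
After 1 (insert_before(66)): list=[66, 7, 3, 4, 6, 9, 8] cursor@7
After 2 (insert_after(79)): list=[66, 7, 79, 3, 4, 6, 9, 8] cursor@7
After 3 (insert_after(85)): list=[66, 7, 85, 79, 3, 4, 6, 9, 8] cursor@7
After 4 (prev): list=[66, 7, 85, 79, 3, 4, 6, 9, 8] cursor@66
After 5 (insert_after(68)): list=[66, 68, 7, 85, 79, 3, 4, 6, 9, 8] cursor@66
After 6 (delete_current): list=[68, 7, 85, 79, 3, 4, 6, 9, 8] cursor@68
After 7 (delete_current): list=[7, 85, 79, 3, 4, 6, 9, 8] cursor@7
After 8 (delete_current): list=[85, 79, 3, 4, 6, 9, 8] cursor@85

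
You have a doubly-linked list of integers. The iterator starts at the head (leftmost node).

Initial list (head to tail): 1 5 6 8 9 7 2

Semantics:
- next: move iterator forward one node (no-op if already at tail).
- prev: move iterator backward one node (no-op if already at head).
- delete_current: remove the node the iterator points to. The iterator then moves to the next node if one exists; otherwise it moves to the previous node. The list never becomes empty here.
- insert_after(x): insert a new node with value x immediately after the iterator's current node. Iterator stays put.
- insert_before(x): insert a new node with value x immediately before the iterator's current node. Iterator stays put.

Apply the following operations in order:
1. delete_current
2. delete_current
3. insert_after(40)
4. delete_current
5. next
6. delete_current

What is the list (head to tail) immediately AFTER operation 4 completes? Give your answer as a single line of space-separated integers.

Answer: 40 8 9 7 2

Derivation:
After 1 (delete_current): list=[5, 6, 8, 9, 7, 2] cursor@5
After 2 (delete_current): list=[6, 8, 9, 7, 2] cursor@6
After 3 (insert_after(40)): list=[6, 40, 8, 9, 7, 2] cursor@6
After 4 (delete_current): list=[40, 8, 9, 7, 2] cursor@40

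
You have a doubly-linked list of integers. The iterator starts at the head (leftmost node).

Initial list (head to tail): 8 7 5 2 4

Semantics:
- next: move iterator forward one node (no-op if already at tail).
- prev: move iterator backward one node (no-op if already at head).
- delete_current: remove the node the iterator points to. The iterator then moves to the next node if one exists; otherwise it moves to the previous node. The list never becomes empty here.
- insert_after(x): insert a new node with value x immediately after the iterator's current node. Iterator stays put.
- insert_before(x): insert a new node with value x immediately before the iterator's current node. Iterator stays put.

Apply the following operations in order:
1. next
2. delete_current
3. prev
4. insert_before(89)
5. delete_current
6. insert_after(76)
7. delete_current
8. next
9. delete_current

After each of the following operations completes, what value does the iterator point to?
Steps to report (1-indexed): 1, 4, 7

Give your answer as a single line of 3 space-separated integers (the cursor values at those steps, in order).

Answer: 7 8 76

Derivation:
After 1 (next): list=[8, 7, 5, 2, 4] cursor@7
After 2 (delete_current): list=[8, 5, 2, 4] cursor@5
After 3 (prev): list=[8, 5, 2, 4] cursor@8
After 4 (insert_before(89)): list=[89, 8, 5, 2, 4] cursor@8
After 5 (delete_current): list=[89, 5, 2, 4] cursor@5
After 6 (insert_after(76)): list=[89, 5, 76, 2, 4] cursor@5
After 7 (delete_current): list=[89, 76, 2, 4] cursor@76
After 8 (next): list=[89, 76, 2, 4] cursor@2
After 9 (delete_current): list=[89, 76, 4] cursor@4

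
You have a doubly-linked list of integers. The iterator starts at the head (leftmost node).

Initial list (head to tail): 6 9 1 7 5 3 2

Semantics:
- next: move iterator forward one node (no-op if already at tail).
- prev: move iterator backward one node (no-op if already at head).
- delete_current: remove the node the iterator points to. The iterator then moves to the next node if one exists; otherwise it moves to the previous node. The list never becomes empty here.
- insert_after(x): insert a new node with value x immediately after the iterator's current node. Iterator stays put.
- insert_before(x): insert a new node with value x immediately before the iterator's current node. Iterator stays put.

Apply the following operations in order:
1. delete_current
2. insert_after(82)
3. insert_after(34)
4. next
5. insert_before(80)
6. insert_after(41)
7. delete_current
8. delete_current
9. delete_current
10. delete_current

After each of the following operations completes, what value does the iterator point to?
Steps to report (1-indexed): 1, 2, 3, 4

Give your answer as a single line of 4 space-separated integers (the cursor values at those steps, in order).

Answer: 9 9 9 34

Derivation:
After 1 (delete_current): list=[9, 1, 7, 5, 3, 2] cursor@9
After 2 (insert_after(82)): list=[9, 82, 1, 7, 5, 3, 2] cursor@9
After 3 (insert_after(34)): list=[9, 34, 82, 1, 7, 5, 3, 2] cursor@9
After 4 (next): list=[9, 34, 82, 1, 7, 5, 3, 2] cursor@34
After 5 (insert_before(80)): list=[9, 80, 34, 82, 1, 7, 5, 3, 2] cursor@34
After 6 (insert_after(41)): list=[9, 80, 34, 41, 82, 1, 7, 5, 3, 2] cursor@34
After 7 (delete_current): list=[9, 80, 41, 82, 1, 7, 5, 3, 2] cursor@41
After 8 (delete_current): list=[9, 80, 82, 1, 7, 5, 3, 2] cursor@82
After 9 (delete_current): list=[9, 80, 1, 7, 5, 3, 2] cursor@1
After 10 (delete_current): list=[9, 80, 7, 5, 3, 2] cursor@7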